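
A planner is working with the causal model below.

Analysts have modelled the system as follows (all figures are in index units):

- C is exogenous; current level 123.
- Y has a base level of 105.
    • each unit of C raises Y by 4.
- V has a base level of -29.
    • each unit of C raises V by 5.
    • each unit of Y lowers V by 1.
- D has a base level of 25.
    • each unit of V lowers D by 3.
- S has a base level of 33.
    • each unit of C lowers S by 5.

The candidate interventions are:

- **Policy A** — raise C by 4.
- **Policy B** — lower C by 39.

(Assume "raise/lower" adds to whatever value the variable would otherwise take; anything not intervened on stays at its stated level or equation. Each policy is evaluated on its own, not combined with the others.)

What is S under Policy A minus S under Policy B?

Policy A (C + 4):
  C = 123 + 4 = 127
  S = 33 − 5·127 = -602
Policy B (C − 39):
  C = 123 − 39 = 84
  S = 33 − 5·84 = -387
S: -602 − (-387) = -215

-215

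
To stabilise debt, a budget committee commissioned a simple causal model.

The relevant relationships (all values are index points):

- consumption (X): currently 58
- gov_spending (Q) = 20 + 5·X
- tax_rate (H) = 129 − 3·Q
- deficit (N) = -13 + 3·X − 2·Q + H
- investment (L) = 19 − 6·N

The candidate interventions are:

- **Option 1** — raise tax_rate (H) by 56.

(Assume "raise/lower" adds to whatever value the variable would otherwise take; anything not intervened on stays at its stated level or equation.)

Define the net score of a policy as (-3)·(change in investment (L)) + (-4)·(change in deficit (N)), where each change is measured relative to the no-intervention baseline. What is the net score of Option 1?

Baseline:
  X = 58
  Q = 20 + 5·58 = 310
  H = 129 − 3·310 = -801
  N = -13 + 3·58 − 2·310 + (-801) = -1260
  L = 19 − 6·(-1260) = 7579
Option 1 (H + 56):
  X = 58
  Q = 20 + 5·58 = 310
  H = 129 − 3·310 (+56 from intervention) = -745
  N = -13 + 3·58 − 2·310 + (-745) = -1204
  L = 19 − 6·(-1204) = 7243
ΔL = 7243 − 7579 = -336; ΔN = -1204 − (-1260) = 56
Score = (-3)·(-336) + (-4)·56 = 784

784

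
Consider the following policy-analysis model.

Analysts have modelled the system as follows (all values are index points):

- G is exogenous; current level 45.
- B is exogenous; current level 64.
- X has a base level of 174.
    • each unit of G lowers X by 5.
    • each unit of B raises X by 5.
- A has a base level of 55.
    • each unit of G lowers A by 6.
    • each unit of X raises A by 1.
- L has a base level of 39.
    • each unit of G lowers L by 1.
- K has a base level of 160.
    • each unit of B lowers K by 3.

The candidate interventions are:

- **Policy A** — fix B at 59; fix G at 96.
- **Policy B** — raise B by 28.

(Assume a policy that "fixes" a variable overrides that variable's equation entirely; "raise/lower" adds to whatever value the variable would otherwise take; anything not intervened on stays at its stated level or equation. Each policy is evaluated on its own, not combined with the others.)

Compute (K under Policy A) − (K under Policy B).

99

Policy A (B := 59, G := 96):
  B = 59
  K = 160 − 3·59 = -17
Policy B (B + 28):
  B = 64 + 28 = 92
  K = 160 − 3·92 = -116
K: -17 − (-116) = 99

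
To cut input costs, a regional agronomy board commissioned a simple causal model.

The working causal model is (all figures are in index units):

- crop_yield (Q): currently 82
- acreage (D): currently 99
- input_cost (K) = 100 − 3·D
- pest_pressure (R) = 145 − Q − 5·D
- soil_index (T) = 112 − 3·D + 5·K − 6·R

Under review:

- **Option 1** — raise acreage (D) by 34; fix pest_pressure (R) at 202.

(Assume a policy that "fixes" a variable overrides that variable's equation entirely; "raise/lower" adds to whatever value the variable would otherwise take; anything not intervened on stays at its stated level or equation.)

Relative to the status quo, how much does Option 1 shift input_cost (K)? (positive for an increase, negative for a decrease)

-102

Baseline:
  D = 99
  K = 100 − 3·99 = -197
Option 1 (D + 34, R := 202):
  D = 99 + 34 = 133
  K = 100 − 3·133 = -299
Change in K: -299 − (-197) = -102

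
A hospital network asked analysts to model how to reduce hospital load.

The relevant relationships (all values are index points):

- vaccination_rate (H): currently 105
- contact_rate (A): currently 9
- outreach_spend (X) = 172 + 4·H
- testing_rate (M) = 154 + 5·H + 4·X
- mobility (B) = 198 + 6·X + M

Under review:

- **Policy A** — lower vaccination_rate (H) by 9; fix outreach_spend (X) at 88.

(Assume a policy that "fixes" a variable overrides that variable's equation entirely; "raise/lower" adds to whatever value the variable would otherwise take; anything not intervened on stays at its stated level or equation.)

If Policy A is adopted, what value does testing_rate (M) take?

Policy A (H − 9, X := 88):
  H = 105 − 9 = 96
  X = 88
  M = 154 + 5·96 + 4·88 = 986

986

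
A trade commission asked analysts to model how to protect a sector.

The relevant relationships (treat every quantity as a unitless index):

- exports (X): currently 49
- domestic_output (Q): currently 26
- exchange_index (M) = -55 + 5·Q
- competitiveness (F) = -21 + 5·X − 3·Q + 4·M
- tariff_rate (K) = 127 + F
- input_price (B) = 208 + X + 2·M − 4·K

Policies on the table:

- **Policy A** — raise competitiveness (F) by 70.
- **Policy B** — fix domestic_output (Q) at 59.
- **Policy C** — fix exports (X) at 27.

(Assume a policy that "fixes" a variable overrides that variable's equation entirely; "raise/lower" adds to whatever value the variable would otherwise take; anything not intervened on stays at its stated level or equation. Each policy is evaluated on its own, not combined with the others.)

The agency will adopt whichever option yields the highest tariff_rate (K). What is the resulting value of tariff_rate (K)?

Policy A (F + 70):
  X = 49
  Q = 26
  M = -55 + 5·26 = 75
  F = -21 + 5·49 − 3·26 + 4·75 (+70 from intervention) = 516
  K = 127 + 516 = 643
Policy B (Q := 59):
  X = 49
  Q = 59
  M = -55 + 5·59 = 240
  F = -21 + 5·49 − 3·59 + 4·240 = 1007
  K = 127 + 1007 = 1134
Policy C (X := 27):
  X = 27
  Q = 26
  M = -55 + 5·26 = 75
  F = -21 + 5·27 − 3·26 + 4·75 = 336
  K = 127 + 336 = 463
Comparing — Policy A: K=643, Policy B: K=1134, Policy C: K=463. Highest is 1134 (Policy B).

1134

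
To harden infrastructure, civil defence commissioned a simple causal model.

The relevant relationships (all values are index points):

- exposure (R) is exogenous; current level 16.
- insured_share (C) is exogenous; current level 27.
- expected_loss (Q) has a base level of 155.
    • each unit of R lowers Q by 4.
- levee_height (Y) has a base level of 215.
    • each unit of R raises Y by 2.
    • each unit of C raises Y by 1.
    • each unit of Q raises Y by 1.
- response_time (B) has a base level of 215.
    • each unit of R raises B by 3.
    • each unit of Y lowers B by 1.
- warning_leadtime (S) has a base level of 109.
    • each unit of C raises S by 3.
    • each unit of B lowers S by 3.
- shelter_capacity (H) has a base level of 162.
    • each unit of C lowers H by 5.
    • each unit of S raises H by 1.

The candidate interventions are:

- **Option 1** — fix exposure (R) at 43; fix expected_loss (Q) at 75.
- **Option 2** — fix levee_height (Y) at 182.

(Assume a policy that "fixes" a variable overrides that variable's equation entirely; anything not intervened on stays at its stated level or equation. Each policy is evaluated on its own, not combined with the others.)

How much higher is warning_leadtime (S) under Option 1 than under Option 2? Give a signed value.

420

Option 1 (R := 43, Q := 75):
  R = 43
  C = 27
  Q = 75
  Y = 215 + 2·43 + 27 + 75 = 403
  B = 215 + 3·43 − 403 = -59
  S = 109 + 3·27 − 3·(-59) = 367
Option 2 (Y := 182):
  R = 16
  C = 27
  Q = 155 − 4·16 = 91
  Y = 182
  B = 215 + 3·16 − 182 = 81
  S = 109 + 3·27 − 3·81 = -53
S: 367 − (-53) = 420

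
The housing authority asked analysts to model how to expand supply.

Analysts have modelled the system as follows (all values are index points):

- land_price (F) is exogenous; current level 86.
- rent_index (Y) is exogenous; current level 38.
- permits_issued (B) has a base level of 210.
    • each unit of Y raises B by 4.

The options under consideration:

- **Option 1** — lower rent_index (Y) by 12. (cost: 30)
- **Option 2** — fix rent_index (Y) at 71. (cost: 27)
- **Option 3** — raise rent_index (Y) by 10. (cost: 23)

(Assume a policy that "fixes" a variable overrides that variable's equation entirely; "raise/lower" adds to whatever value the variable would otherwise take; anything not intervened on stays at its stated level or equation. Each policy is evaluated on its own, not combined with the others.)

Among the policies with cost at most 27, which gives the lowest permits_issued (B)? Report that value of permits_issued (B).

402

Option 2 (Y := 71):
  Y = 71
  B = 210 + 4·71 = 494
Option 3 (Y + 10):
  Y = 38 + 10 = 48
  B = 210 + 4·48 = 402
Comparing — Option 2: B=494, Option 3: B=402. Lowest is 402 (Option 3).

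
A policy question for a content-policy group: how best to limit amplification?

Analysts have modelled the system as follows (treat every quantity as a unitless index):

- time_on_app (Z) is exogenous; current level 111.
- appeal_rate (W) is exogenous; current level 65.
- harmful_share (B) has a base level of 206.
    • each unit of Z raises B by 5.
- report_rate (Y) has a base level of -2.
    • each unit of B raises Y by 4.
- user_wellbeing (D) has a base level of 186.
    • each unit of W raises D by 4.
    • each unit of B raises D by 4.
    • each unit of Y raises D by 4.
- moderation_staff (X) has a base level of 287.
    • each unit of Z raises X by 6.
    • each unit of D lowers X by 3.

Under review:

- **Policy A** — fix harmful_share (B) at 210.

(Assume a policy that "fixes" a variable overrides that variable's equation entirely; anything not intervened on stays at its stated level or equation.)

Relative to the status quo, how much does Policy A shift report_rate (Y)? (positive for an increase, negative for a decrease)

Baseline:
  Z = 111
  B = 206 + 5·111 = 761
  Y = -2 + 4·761 = 3042
Policy A (B := 210):
  Z = 111
  B = 210
  Y = -2 + 4·210 = 838
Change in Y: 838 − 3042 = -2204

-2204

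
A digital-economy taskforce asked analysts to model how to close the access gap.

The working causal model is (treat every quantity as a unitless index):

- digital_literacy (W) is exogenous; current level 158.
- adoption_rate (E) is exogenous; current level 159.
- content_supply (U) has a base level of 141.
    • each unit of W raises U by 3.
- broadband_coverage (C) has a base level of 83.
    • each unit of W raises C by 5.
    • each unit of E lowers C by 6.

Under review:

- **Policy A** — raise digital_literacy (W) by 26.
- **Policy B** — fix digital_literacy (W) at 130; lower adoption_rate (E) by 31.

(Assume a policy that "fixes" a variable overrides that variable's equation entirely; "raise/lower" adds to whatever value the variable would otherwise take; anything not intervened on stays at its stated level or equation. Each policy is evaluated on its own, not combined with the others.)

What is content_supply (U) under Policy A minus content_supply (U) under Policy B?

162

Policy A (W + 26):
  W = 158 + 26 = 184
  U = 141 + 3·184 = 693
Policy B (W := 130, E − 31):
  W = 130
  U = 141 + 3·130 = 531
U: 693 − 531 = 162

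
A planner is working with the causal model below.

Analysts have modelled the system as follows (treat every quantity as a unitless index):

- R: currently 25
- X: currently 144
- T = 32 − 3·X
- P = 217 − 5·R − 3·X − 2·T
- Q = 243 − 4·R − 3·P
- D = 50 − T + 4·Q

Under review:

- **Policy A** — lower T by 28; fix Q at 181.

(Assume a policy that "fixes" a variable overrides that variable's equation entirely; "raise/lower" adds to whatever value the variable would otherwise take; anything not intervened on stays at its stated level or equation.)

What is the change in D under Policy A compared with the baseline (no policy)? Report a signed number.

5700

Baseline:
  R = 25
  X = 144
  T = 32 − 3·144 = -400
  P = 217 − 5·25 − 3·144 − 2·(-400) = 460
  Q = 243 − 4·25 − 3·460 = -1237
  D = 50 − (-400) + 4·(-1237) = -4498
Policy A (T − 28, Q := 181):
  R = 25
  X = 144
  T = 32 − 3·144 (−28 from intervention) = -428
  P = 217 − 5·25 − 3·144 − 2·(-428) = 516
  Q = 181
  D = 50 − (-428) + 4·181 = 1202
Change in D: 1202 − (-4498) = 5700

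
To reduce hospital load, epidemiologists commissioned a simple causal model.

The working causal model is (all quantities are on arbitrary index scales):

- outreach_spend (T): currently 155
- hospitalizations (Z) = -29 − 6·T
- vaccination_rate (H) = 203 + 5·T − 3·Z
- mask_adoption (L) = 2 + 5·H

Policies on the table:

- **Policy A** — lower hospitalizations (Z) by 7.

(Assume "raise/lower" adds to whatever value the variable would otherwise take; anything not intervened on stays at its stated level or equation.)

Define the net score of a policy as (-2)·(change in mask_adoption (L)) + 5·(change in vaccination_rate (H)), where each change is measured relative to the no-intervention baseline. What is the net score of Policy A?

-105

Baseline:
  T = 155
  Z = -29 − 6·155 = -959
  H = 203 + 5·155 − 3·(-959) = 3855
  L = 2 + 5·3855 = 19277
Policy A (Z − 7):
  T = 155
  Z = -29 − 6·155 (−7 from intervention) = -966
  H = 203 + 5·155 − 3·(-966) = 3876
  L = 2 + 5·3876 = 19382
ΔL = 19382 − 19277 = 105; ΔH = 3876 − 3855 = 21
Score = (-2)·105 + 5·21 = -105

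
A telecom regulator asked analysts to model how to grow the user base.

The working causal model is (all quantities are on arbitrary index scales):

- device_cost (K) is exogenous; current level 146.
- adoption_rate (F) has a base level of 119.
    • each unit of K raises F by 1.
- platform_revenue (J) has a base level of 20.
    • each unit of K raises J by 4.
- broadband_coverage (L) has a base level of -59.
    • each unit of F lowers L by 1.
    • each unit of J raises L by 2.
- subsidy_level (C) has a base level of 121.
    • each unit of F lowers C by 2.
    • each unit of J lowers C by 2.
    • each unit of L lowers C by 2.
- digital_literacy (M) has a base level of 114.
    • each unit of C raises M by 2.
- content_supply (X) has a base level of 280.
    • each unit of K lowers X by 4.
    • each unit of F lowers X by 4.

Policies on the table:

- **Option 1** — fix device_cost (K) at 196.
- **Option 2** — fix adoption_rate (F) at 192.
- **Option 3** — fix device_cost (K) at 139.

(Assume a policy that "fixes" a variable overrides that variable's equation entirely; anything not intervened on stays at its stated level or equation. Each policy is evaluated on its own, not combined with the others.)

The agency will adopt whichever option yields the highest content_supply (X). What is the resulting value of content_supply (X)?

Option 1 (K := 196):
  K = 196
  F = 119 + 196 = 315
  X = 280 − 4·196 − 4·315 = -1764
Option 2 (F := 192):
  K = 146
  F = 192
  X = 280 − 4·146 − 4·192 = -1072
Option 3 (K := 139):
  K = 139
  F = 119 + 139 = 258
  X = 280 − 4·139 − 4·258 = -1308
Comparing — Option 1: X=-1764, Option 2: X=-1072, Option 3: X=-1308. Highest is -1072 (Option 2).

-1072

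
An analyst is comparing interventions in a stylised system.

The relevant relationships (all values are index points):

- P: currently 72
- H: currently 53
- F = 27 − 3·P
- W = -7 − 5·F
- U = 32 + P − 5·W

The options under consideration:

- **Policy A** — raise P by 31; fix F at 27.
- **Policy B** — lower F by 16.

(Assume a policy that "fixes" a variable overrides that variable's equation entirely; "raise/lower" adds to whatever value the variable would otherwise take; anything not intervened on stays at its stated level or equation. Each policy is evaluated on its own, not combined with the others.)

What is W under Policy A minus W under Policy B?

-1160

Policy A (P + 31, F := 27):
  P = 72 + 31 = 103
  F = 27
  W = -7 − 5·27 = -142
Policy B (F − 16):
  P = 72
  F = 27 − 3·72 (−16 from intervention) = -205
  W = -7 − 5·(-205) = 1018
W: -142 − 1018 = -1160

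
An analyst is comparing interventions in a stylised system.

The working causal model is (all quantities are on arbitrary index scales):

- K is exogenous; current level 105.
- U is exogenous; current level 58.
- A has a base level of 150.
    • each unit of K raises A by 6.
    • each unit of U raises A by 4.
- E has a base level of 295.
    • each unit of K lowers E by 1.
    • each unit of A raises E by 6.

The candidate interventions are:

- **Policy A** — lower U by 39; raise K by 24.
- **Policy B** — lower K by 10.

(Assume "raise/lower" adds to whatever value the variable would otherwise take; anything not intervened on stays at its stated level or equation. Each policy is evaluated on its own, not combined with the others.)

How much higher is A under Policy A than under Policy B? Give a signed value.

48

Policy A (U − 39, K + 24):
  K = 105 + 24 = 129
  U = 58 − 39 = 19
  A = 150 + 6·129 + 4·19 = 1000
Policy B (K − 10):
  K = 105 − 10 = 95
  U = 58
  A = 150 + 6·95 + 4·58 = 952
A: 1000 − 952 = 48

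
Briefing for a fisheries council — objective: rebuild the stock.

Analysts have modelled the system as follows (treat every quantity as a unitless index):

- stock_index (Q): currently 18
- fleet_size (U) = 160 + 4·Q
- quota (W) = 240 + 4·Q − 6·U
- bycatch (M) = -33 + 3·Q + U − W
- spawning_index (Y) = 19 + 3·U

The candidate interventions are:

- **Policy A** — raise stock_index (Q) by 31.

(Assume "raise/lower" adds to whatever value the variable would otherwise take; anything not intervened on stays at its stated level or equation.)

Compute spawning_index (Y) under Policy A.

Policy A (Q + 31):
  Q = 18 + 31 = 49
  U = 160 + 4·49 = 356
  Y = 19 + 3·356 = 1087

1087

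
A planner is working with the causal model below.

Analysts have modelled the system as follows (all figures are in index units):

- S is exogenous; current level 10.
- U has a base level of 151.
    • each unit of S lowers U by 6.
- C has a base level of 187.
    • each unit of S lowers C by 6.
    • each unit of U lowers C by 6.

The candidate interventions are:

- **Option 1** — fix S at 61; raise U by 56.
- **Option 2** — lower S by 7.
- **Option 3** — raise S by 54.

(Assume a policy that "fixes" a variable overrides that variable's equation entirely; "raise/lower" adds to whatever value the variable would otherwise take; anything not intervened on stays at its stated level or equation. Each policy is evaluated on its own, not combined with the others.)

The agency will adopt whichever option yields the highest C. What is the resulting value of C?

Option 1 (S := 61, U + 56):
  S = 61
  U = 151 − 6·61 (+56 from intervention) = -159
  C = 187 − 6·61 − 6·(-159) = 775
Option 2 (S − 7):
  S = 10 − 7 = 3
  U = 151 − 6·3 = 133
  C = 187 − 6·3 − 6·133 = -629
Option 3 (S + 54):
  S = 10 + 54 = 64
  U = 151 − 6·64 = -233
  C = 187 − 6·64 − 6·(-233) = 1201
Comparing — Option 1: C=775, Option 2: C=-629, Option 3: C=1201. Highest is 1201 (Option 3).

1201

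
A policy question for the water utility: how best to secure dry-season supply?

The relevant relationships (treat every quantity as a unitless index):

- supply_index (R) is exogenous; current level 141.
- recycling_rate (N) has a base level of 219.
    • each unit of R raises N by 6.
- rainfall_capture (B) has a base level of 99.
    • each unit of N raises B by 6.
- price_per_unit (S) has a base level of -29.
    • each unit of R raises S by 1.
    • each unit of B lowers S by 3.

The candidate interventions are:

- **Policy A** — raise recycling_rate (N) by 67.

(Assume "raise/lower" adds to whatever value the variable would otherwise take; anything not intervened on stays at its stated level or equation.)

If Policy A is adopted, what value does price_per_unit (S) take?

Policy A (N + 67):
  R = 141
  N = 219 + 6·141 (+67 from intervention) = 1132
  B = 99 + 6·1132 = 6891
  S = -29 + 141 − 3·6891 = -20561

-20561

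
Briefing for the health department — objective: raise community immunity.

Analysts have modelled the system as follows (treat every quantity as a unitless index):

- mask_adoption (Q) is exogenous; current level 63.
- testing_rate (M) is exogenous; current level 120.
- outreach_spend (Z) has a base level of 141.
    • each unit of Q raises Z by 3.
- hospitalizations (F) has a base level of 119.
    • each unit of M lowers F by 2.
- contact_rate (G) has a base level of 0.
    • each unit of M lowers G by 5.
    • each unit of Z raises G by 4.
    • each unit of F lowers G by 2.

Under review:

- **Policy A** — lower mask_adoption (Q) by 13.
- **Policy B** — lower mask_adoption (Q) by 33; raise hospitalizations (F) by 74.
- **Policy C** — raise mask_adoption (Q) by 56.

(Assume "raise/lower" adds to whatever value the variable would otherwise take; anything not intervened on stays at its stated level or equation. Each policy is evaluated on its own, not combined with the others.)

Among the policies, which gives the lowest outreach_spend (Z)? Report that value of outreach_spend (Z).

231

Policy A (Q − 13):
  Q = 63 − 13 = 50
  Z = 141 + 3·50 = 291
Policy B (Q − 33, F + 74):
  Q = 63 − 33 = 30
  Z = 141 + 3·30 = 231
Policy C (Q + 56):
  Q = 63 + 56 = 119
  Z = 141 + 3·119 = 498
Comparing — Policy A: Z=291, Policy B: Z=231, Policy C: Z=498. Lowest is 231 (Policy B).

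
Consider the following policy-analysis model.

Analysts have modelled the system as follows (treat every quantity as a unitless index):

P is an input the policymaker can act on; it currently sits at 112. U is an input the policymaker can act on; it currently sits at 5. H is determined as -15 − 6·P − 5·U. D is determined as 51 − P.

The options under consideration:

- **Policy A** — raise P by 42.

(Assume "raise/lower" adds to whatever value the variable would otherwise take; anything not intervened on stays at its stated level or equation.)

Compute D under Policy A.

Policy A (P + 42):
  P = 112 + 42 = 154
  D = 51 − 154 = -103

-103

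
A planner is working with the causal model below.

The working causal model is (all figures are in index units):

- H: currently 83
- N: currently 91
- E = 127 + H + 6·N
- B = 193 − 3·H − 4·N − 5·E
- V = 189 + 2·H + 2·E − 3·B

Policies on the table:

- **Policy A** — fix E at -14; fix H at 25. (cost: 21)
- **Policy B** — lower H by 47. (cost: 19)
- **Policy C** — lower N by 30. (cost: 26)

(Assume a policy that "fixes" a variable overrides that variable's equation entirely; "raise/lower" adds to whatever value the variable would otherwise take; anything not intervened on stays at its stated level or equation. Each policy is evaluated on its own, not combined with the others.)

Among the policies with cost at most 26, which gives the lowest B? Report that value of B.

-3824

Policy A (E := -14, H := 25):
  H = 25
  N = 91
  E = -14
  B = 193 − 3·25 − 4·91 − 5·(-14) = -176
Policy B (H − 47):
  H = 83 − 47 = 36
  N = 91
  E = 127 + 36 + 6·91 = 709
  B = 193 − 3·36 − 4·91 − 5·709 = -3824
Policy C (N − 30):
  H = 83
  N = 91 − 30 = 61
  E = 127 + 83 + 6·61 = 576
  B = 193 − 3·83 − 4·61 − 5·576 = -3180
Comparing — Policy A: B=-176, Policy B: B=-3824, Policy C: B=-3180. Lowest is -3824 (Policy B).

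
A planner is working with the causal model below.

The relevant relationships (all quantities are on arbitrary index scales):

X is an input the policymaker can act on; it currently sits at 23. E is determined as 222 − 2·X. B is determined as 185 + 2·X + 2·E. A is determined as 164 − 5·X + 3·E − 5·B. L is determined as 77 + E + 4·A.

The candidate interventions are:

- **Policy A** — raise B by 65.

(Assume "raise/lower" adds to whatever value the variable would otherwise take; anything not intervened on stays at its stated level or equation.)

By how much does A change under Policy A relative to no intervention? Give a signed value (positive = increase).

-325

Baseline:
  X = 23
  E = 222 − 2·23 = 176
  B = 185 + 2·23 + 2·176 = 583
  A = 164 − 5·23 + 3·176 − 5·583 = -2338
Policy A (B + 65):
  X = 23
  E = 222 − 2·23 = 176
  B = 185 + 2·23 + 2·176 (+65 from intervention) = 648
  A = 164 − 5·23 + 3·176 − 5·648 = -2663
Change in A: -2663 − (-2338) = -325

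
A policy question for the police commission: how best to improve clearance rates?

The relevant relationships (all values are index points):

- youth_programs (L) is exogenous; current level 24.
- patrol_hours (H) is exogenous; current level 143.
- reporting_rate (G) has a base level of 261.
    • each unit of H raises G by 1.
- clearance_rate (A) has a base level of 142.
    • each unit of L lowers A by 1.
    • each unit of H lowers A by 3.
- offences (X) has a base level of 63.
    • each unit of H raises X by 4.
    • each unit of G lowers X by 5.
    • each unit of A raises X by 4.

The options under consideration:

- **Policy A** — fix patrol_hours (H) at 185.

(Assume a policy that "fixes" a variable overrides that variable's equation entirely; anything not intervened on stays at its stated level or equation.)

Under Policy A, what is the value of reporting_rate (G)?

Policy A (H := 185):
  H = 185
  G = 261 + 185 = 446

446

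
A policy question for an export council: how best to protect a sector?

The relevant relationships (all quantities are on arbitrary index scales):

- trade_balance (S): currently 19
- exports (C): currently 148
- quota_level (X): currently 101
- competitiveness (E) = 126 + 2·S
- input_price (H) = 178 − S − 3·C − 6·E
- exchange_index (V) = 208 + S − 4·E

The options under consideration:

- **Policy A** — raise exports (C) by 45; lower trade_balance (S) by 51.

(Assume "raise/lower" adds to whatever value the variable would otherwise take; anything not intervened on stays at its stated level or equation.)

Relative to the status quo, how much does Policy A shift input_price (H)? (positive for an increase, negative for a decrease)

Baseline:
  S = 19
  C = 148
  E = 126 + 2·19 = 164
  H = 178 − 19 − 3·148 − 6·164 = -1269
Policy A (C + 45, S − 51):
  S = 19 − 51 = -32
  C = 148 + 45 = 193
  E = 126 + 2·(-32) = 62
  H = 178 − (-32) − 3·193 − 6·62 = -741
Change in H: -741 − (-1269) = 528

528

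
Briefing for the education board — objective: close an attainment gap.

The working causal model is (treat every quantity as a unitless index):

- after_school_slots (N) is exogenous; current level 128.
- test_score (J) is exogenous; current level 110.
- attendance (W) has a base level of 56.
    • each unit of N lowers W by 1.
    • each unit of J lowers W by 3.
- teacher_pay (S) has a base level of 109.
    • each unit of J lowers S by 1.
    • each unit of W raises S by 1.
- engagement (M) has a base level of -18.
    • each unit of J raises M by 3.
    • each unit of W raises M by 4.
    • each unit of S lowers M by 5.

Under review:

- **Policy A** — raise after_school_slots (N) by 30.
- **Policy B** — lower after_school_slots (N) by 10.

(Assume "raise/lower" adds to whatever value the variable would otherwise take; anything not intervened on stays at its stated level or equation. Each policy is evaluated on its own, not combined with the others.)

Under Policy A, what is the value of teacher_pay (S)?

Policy A (N + 30):
  N = 128 + 30 = 158
  J = 110
  W = 56 − 158 − 3·110 = -432
  S = 109 − 110 + (-432) = -433

-433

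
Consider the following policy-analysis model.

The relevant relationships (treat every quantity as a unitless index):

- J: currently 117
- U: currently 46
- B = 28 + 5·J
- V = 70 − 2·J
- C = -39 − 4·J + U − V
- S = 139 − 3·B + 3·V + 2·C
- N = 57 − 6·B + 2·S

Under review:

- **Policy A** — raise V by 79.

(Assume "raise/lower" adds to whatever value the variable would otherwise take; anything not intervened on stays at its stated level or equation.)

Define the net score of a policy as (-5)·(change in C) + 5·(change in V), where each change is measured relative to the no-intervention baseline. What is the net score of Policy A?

790

Baseline:
  J = 117
  U = 46
  V = 70 − 2·117 = -164
  C = -39 − 4·117 + 46 − (-164) = -297
Policy A (V + 79):
  J = 117
  U = 46
  V = 70 − 2·117 (+79 from intervention) = -85
  C = -39 − 4·117 + 46 − (-85) = -376
ΔC = -376 − (-297) = -79; ΔV = -85 − (-164) = 79
Score = (-5)·(-79) + 5·79 = 790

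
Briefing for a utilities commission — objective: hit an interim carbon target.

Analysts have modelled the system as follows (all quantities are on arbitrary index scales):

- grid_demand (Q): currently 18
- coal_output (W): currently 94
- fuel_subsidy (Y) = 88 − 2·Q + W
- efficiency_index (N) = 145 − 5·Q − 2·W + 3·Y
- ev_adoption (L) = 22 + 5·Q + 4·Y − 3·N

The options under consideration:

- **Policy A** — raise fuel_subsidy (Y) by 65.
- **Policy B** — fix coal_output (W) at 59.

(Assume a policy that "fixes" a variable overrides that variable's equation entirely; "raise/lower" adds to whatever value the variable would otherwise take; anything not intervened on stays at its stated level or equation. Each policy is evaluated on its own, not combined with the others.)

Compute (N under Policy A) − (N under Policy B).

230

Policy A (Y + 65):
  Q = 18
  W = 94
  Y = 88 − 2·18 + 94 (+65 from intervention) = 211
  N = 145 − 5·18 − 2·94 + 3·211 = 500
Policy B (W := 59):
  Q = 18
  W = 59
  Y = 88 − 2·18 + 59 = 111
  N = 145 − 5·18 − 2·59 + 3·111 = 270
N: 500 − 270 = 230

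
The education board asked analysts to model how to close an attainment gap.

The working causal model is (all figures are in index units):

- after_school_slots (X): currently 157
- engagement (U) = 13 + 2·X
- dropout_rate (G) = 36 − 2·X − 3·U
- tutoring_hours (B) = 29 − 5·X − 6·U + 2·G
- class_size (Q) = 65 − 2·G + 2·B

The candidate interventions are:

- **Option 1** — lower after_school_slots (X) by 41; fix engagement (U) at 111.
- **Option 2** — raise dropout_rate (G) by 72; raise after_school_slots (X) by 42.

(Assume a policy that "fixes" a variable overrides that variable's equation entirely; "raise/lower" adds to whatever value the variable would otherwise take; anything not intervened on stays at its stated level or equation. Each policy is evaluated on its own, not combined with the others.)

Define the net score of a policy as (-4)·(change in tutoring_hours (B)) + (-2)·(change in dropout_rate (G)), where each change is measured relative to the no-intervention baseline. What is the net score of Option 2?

5496

Baseline:
  X = 157
  U = 13 + 2·157 = 327
  G = 36 − 2·157 − 3·327 = -1259
  B = 29 − 5·157 − 6·327 + 2·(-1259) = -5236
Option 2 (G + 72, X + 42):
  X = 157 + 42 = 199
  U = 13 + 2·199 = 411
  G = 36 − 2·199 − 3·411 (+72 from intervention) = -1523
  B = 29 − 5·199 − 6·411 + 2·(-1523) = -6478
ΔB = -6478 − (-5236) = -1242; ΔG = -1523 − (-1259) = -264
Score = (-4)·(-1242) + (-2)·(-264) = 5496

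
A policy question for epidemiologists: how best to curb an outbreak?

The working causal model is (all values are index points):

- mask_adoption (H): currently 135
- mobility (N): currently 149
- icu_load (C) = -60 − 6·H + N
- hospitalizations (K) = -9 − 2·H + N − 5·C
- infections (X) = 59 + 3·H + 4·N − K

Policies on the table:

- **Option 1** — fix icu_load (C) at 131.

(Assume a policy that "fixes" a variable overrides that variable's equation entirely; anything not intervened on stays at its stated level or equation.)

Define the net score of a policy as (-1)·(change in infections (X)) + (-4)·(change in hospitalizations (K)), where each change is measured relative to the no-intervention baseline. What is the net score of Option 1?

Baseline:
  H = 135
  N = 149
  C = -60 − 6·135 + 149 = -721
  K = -9 − 2·135 + 149 − 5·(-721) = 3475
  X = 59 + 3·135 + 4·149 − 3475 = -2415
Option 1 (C := 131):
  H = 135
  N = 149
  C = 131
  K = -9 − 2·135 + 149 − 5·131 = -785
  X = 59 + 3·135 + 4·149 − (-785) = 1845
ΔX = 1845 − (-2415) = 4260; ΔK = -785 − 3475 = -4260
Score = (-1)·4260 + (-4)·(-4260) = 12780

12780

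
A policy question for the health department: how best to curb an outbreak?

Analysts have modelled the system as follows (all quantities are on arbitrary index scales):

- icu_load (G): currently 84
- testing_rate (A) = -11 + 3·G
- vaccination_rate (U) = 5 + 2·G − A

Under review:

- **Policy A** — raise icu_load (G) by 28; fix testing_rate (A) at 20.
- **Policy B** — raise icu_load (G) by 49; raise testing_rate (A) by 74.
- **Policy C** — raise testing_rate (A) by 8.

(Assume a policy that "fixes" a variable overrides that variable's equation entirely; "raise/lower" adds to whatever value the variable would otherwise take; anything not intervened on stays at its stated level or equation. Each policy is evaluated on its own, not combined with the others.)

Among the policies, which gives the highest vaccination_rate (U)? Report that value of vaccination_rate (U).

209

Policy A (G + 28, A := 20):
  G = 84 + 28 = 112
  A = 20
  U = 5 + 2·112 − 20 = 209
Policy B (G + 49, A + 74):
  G = 84 + 49 = 133
  A = -11 + 3·133 (+74 from intervention) = 462
  U = 5 + 2·133 − 462 = -191
Policy C (A + 8):
  G = 84
  A = -11 + 3·84 (+8 from intervention) = 249
  U = 5 + 2·84 − 249 = -76
Comparing — Policy A: U=209, Policy B: U=-191, Policy C: U=-76. Highest is 209 (Policy A).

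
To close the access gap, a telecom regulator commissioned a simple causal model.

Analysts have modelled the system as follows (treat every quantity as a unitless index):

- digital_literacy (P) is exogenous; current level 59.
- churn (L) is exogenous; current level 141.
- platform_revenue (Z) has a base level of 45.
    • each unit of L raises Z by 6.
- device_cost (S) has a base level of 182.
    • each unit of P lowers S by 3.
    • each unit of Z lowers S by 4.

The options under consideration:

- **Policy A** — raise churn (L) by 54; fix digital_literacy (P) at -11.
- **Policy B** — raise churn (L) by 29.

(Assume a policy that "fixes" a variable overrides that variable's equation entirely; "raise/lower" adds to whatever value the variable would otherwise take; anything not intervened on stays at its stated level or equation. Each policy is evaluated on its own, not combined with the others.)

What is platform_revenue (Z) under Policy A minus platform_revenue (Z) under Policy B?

150

Policy A (L + 54, P := -11):
  L = 141 + 54 = 195
  Z = 45 + 6·195 = 1215
Policy B (L + 29):
  L = 141 + 29 = 170
  Z = 45 + 6·170 = 1065
Z: 1215 − 1065 = 150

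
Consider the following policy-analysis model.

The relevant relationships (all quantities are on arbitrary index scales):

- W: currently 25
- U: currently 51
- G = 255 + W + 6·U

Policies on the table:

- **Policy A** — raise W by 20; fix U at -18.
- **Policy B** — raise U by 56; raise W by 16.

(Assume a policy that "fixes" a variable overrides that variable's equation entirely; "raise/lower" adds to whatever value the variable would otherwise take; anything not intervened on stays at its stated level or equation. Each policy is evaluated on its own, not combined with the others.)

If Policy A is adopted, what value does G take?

Policy A (W + 20, U := -18):
  W = 25 + 20 = 45
  U = -18
  G = 255 + 45 + 6·(-18) = 192

192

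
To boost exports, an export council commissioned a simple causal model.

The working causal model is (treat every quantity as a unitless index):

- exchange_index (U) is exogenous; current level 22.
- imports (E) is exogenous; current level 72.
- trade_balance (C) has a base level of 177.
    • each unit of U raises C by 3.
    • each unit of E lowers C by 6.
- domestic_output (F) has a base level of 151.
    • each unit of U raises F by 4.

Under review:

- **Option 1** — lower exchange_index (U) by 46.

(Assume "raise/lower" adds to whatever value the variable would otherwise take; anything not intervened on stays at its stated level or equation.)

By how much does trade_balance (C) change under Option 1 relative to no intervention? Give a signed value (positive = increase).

-138

Baseline:
  U = 22
  E = 72
  C = 177 + 3·22 − 6·72 = -189
Option 1 (U − 46):
  U = 22 − 46 = -24
  E = 72
  C = 177 + 3·(-24) − 6·72 = -327
Change in C: -327 − (-189) = -138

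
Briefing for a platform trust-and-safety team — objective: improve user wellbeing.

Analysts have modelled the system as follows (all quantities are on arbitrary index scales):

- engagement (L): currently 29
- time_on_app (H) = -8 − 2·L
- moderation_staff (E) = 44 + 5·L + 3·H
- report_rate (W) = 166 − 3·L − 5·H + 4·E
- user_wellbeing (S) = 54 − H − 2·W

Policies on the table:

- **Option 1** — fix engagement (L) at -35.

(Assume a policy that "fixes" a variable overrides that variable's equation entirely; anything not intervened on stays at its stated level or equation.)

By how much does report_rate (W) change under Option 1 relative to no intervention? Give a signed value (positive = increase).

-192

Baseline:
  L = 29
  H = -8 − 2·29 = -66
  E = 44 + 5·29 + 3·(-66) = -9
  W = 166 − 3·29 − 5·(-66) + 4·(-9) = 373
Option 1 (L := -35):
  L = -35
  H = -8 − 2·(-35) = 62
  E = 44 + 5·(-35) + 3·62 = 55
  W = 166 − 3·(-35) − 5·62 + 4·55 = 181
Change in W: 181 − 373 = -192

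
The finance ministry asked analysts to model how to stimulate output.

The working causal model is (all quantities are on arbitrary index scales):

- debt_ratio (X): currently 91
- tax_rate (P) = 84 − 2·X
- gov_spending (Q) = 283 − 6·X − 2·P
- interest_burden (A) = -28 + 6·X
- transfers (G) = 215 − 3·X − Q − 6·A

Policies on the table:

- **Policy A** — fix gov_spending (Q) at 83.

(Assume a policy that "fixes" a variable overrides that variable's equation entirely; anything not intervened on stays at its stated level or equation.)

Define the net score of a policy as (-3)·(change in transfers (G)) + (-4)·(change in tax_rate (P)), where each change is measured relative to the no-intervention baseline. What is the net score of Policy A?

450

Baseline:
  X = 91
  P = 84 − 2·91 = -98
  Q = 283 − 6·91 − 2·(-98) = -67
  A = -28 + 6·91 = 518
  G = 215 − 3·91 − (-67) − 6·518 = -3099
Policy A (Q := 83):
  X = 91
  P = 84 − 2·91 = -98
  Q = 83
  A = -28 + 6·91 = 518
  G = 215 − 3·91 − 83 − 6·518 = -3249
ΔG = -3249 − (-3099) = -150; ΔP = -98 − (-98) = 0
Score = (-3)·(-150) + (-4)·0 = 450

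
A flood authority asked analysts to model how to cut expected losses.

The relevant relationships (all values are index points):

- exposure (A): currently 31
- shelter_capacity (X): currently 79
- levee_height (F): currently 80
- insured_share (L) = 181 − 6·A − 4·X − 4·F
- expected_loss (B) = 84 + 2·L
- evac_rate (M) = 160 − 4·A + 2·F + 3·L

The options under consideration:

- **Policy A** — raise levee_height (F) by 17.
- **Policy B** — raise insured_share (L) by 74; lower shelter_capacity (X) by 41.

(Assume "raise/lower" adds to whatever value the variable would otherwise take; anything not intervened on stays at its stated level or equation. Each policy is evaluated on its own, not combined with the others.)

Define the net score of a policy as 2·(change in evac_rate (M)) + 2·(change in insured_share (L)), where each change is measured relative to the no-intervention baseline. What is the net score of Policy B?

1904

Baseline:
  A = 31
  X = 79
  F = 80
  L = 181 − 6·31 − 4·79 − 4·80 = -641
  M = 160 − 4·31 + 2·80 + 3·(-641) = -1727
Policy B (L + 74, X − 41):
  A = 31
  X = 79 − 41 = 38
  F = 80
  L = 181 − 6·31 − 4·38 − 4·80 (+74 from intervention) = -403
  M = 160 − 4·31 + 2·80 + 3·(-403) = -1013
ΔM = -1013 − (-1727) = 714; ΔL = -403 − (-641) = 238
Score = 2·714 + 2·238 = 1904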